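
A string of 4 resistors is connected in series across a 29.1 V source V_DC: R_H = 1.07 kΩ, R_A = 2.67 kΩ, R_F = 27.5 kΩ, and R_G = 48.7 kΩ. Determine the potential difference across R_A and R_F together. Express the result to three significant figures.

V ≈ 11.0 V

ΣR = 1.07 + 2.67 + 27.5 + 48.7 = 79.94 kΩ.
R_{R_A..R_F} = 2.67 + 27.5 = 30.17 kΩ.
Voltage divider: V = V_DC · (30.17 / 79.94) = 29.1 × 0.3774 = 10.98 V.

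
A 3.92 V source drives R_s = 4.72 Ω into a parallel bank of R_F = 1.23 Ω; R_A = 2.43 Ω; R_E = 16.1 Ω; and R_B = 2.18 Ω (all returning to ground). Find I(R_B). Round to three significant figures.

I ≈ 0.195 A

Equivalent of the parallel group: R_p = 0.5729 Ω.
V_A by voltage divider: V_A = 3.92 × 0.5729/(4.72 + 0.5729) = 0.4243 V.
I(R_B) = V_A / R_B = 0.4243/2.18 = 0.1946 A.
(Check via current divider: I_total = 0.7406 A; share G_k/ΣG = 0.2628 → same result.)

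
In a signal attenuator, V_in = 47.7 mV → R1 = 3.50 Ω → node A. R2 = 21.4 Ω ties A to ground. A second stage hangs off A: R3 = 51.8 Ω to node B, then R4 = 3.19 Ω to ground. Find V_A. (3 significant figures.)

V_A ≈ 38.9 mV

Looking into the second stage from A: R3 + R4 = 54.99 Ω appears in parallel with R2.
R2 ‖ (R3+R4) = 15.40 Ω.
So V_A = 47.7 × 0.8149 = 38.87 mV.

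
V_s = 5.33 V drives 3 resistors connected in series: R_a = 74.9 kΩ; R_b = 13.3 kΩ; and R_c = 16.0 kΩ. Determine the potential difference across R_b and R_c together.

V ≈ 1.50 V

Series total: ΣR = 74.9 + 13.3 + 16.0 = 104.2 kΩ.
R_{R_b..R_c} = 13.3 + 16.0 = 29.30 kΩ.
By the voltage-divider rule, V = 5.33 × 29.30/104.2 = 1.499 V.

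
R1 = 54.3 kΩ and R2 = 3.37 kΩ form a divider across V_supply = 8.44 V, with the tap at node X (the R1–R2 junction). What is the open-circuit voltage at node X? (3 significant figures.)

V_th is the unloaded tap voltage: V_supply · R2/(R1+R2) = 8.44 × 0.05844 = 0.4932 V.

V_th ≈ 0.493 V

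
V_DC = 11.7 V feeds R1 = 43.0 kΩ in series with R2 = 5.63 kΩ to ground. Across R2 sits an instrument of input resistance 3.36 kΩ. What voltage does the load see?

First combine the lower leg with the load: R2 ‖ R_L = 2.104 kΩ.
Then V_out = V_DC · R2'/(R1 + R2') = 11.7 × 2.104/45.10 = 0.5458 V.

V_out ≈ 0.546 V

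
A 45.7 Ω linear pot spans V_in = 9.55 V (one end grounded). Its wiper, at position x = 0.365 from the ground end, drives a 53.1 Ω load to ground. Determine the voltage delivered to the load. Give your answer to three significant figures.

V_out ≈ 2.91 V

Lower segment x·R_p = 16.68 Ω; upper segment (1−x)·R_p = 29.02 Ω.
(x·R_p) ‖ R_L = 12.69 Ω.
Then V_out = V_in · 12.69/(29.02 + 12.69) = 2.906 V.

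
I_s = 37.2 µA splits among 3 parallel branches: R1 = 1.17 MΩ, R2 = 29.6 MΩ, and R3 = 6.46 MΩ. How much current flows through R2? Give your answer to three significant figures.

I ≈ 1.20 µA

Conductances: ΣG = 1/1.17 + 1/29.6 + 1/6.46 = 1.043 (1/MΩ).
Current divider: I(R2) = I_s · G_k/ΣG = 37.2 × (0.03378/1.043) = 37.2 × 0.03238 = 1.205 µA.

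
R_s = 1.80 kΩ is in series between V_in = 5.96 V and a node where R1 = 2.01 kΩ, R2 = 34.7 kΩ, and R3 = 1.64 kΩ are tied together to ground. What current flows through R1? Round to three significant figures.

I ≈ 0.974 mA

Combine the parallel branches: R_p = (1/2.01 + 1/34.7 + 1/1.64)⁻¹ = 0.8802 kΩ.
V_A = 5.96 × 0.8802/2.680 = 1.957 V.
Branch current I = V_A/R1 = 1.957/2.01 = 0.9738 mA.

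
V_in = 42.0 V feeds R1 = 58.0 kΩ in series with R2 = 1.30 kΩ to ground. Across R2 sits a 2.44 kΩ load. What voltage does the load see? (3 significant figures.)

First combine the lower leg with the load: R2 ‖ R_L = 0.8481 kΩ.
Then V_out = V_in · R2'/(R1 + R2') = 42.0 × 0.8481/58.85 = 0.6053 V.
(Unloaded it would be 0.921 V; the load pulls it down.)

V_out ≈ 0.605 V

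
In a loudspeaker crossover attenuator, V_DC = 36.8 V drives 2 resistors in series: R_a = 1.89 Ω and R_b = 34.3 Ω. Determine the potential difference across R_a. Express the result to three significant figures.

ΣR = 1.89 + 34.3 = 36.19 Ω.
Voltage divider: V = V_DC · (1.890 / 36.19) = 36.8 × 0.05222 = 1.922 V.

V ≈ 1.92 V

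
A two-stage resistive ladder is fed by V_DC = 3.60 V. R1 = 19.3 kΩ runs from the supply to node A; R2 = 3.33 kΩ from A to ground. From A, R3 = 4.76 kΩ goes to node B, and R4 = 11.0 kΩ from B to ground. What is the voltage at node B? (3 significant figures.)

V_B ≈ 0.313 V

Looking into the second stage from A: R3 + R4 = 15.76 kΩ appears in parallel with R2.
R2 ‖ (R3+R4) = 2.749 kΩ.
So V_A = 3.60 × 0.1247 = 0.4489 V.
V_B = V_A × 0.6980 = 0.3133 V.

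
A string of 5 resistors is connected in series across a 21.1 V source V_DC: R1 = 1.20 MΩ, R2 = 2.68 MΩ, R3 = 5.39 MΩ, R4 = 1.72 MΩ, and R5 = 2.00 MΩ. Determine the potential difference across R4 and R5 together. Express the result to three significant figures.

V ≈ 6.04 V

ΣR = 1.20 + 2.68 + 5.39 + 1.72 + 2.00 = 12.99 MΩ.
R_{R4..R5} = 1.72 + 2.00 = 3.720 MΩ.
Voltage divider: V = V_DC · (3.720 / 12.99) = 21.1 × 0.2864 = 6.042 V.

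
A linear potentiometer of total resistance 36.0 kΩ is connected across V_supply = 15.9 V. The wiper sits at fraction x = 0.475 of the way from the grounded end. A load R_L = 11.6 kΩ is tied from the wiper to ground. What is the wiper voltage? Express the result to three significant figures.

The pot divides into 18.90 kΩ above the wiper and 17.10 kΩ below.
(x·R_p) ‖ R_L = 6.911 kΩ.
Then V_out = V_supply · 6.911/(18.90 + 6.911) = 4.258 V.
(Unloaded: V_out = x·V_supply = 7.55 V.)

V_out ≈ 4.26 V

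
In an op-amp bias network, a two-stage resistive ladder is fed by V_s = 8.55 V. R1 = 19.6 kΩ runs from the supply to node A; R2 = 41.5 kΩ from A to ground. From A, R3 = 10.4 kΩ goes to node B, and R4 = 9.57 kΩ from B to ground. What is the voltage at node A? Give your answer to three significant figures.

V_A ≈ 3.48 V

Node A sees R2 in parallel with the series input of stage 2, R3 + R4 = 19.97 kΩ.
R2 ‖ (R3+R4) = 13.48 kΩ.
First divider: V_A = V_s · 13.48/(19.6 + 13.48) = 3.484 V.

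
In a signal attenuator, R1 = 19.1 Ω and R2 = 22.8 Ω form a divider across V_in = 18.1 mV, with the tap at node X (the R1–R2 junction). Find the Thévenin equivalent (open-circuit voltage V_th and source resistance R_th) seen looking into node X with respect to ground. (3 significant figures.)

V_th ≈ 9.85 mV, R_th ≈ 10.4 Ω

With X open, the divider is unloaded: V_th = 18.1 × 22.8/41.90 = 9.849 mV.
With V_in suppressed (replaced by a short), R_th = R1 ‖ R2 = (19.10 × 22.8)/(19.10 + 22.8) = 10.39 Ω.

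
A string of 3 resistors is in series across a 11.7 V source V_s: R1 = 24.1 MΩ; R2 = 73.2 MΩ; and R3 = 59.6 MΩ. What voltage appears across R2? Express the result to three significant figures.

Series total: ΣR = 24.1 + 73.2 + 59.6 = 156.9 MΩ.
V = V_s · R/ΣR = 11.7 × 0.4665 = 5.459 V.

V ≈ 5.46 V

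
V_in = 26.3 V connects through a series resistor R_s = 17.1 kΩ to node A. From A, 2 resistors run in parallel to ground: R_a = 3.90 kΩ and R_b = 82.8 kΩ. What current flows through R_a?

I ≈ 1.21 mA

Combine the parallel branches: R_p = (1/3.90 + 1/82.8)⁻¹ = 3.725 kΩ.
V_A by voltage divider: V_A = 26.3 × 3.725/(17.1 + 3.725) = 4.704 V.
Branch current I = V_A/R_a = 4.704/3.90 = 1.206 mA.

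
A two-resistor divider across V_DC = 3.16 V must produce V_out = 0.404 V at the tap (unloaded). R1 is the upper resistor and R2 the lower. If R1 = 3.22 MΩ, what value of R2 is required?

Required fraction k = V_out/V_DC = 0.1278.
R2 = R1 · 0.1278/(1 − 0.1278) = 0.4720 MΩ.

R2 ≈ 0.472 MΩ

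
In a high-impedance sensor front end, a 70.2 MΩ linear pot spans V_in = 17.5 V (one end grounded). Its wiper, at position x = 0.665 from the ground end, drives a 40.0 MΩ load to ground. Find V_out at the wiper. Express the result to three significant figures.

V_out ≈ 8.37 V

Split the track: R_lower = x·R_p = 46.68 MΩ, R_upper = (1−x)·R_p = 23.52 MΩ.
Lower segment in parallel with the load: 46.68 ‖ 40.0 = 21.54 MΩ.
Then V_out = V_in · 21.54/(23.52 + 21.54) = 8.366 V.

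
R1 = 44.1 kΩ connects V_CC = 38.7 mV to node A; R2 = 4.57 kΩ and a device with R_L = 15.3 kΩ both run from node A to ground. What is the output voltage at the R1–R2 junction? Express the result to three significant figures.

The load sits in parallel with R2, giving an effective lower resistance R2' = R2·R_L/(R2+R_L) = 3.519 kΩ.
Voltage divider with the loaded lower leg: V_out = 38.7 × 3.519/(44.1 + 3.519) = 38.7 × 0.07390 = 2.860 mV.

V_out ≈ 2.86 mV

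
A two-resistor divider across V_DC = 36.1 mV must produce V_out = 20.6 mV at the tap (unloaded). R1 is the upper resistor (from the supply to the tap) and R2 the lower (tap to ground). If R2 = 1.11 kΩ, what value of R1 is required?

The divider ratio is R2/(R1+R2) = 20.6/36.1 = 0.5706.
R1 = R2·(1/k − 1) = 1.11 × 0.7524 = 0.8352 kΩ.

R1 ≈ 0.835 kΩ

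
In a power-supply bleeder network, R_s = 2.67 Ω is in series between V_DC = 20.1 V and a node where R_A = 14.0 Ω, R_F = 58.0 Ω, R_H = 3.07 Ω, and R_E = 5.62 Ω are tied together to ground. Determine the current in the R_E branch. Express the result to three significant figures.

I ≈ 1.39 A

Equivalent of the parallel group: R_p = 1.688 Ω.
Node voltage V_A = V_DC · R_p/(R_s + R_p) = 20.1 × 0.3874 = 7.786 V.
Branch current I = V_A/R_E = 7.786/5.62 = 1.385 A.
(Equivalently: I_total = 4.612 A, then current-divider fraction G_k/ΣG = 0.3004.)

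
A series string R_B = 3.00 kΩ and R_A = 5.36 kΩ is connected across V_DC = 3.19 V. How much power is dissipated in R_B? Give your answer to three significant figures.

P ≈ 0.437 mW

ΣR = 8.360 kΩ → I = 3.19/8.360 = 0.3816 mA.
V(R_B) = I·R = 1.145 V; P = V·I = 1.145 × 0.3816 = 0.4368 mW.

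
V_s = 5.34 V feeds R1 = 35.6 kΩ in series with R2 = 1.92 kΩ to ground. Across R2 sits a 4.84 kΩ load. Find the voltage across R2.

The load sits in parallel with R2, giving an effective lower resistance R2' = R2·R_L/(R2+R_L) = 1.375 kΩ.
Voltage divider with the loaded lower leg: V_out = 5.34 × 1.375/(35.6 + 1.375) = 5.34 × 0.03718 = 0.1985 V.

V_out ≈ 0.199 V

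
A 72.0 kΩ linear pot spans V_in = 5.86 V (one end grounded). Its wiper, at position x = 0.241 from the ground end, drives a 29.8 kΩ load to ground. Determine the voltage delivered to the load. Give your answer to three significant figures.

The pot divides into 54.65 kΩ above the wiper and 17.35 kΩ below.
R_L loads the lower segment: effective lower R = 10.97 kΩ.
V_out = 5.86 × 10.97/(54.65 + 10.97) = 0.9794 V.

V_out ≈ 0.979 V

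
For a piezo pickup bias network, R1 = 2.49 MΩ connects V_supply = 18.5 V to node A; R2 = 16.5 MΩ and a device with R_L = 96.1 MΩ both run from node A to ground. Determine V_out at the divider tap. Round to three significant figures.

V_out ≈ 15.7 V

R2 ‖ R_L = (16.5 × 96.1)/(16.5 + 96.1) = 14.08 MΩ.
Then V_out = V_supply · R2'/(R1 + R2') = 18.5 × 14.08/16.57 = 15.72 V.
(Unloaded it would be 16.1 V; the load pulls it down.)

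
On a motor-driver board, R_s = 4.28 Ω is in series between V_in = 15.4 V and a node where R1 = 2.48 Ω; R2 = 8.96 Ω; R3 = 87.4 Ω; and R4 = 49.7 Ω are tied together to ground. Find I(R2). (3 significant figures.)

Combine the parallel branches: R_p = (1/2.48 + 1/8.96 + 1/87.4 + 1/49.7)⁻¹ = 1.830 Ω.
Node voltage V_A = V_in · R_p/(R_s + R_p) = 15.4 × 0.2995 = 4.613 V.
I(R2) = V_A / R2 = 4.613/8.96 = 0.5148 A.

I ≈ 0.515 A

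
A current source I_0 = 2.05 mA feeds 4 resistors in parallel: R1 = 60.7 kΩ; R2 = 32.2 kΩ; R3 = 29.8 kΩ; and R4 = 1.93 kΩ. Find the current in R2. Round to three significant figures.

I ≈ 0.106 mA

Conductances: ΣG = 1/60.7 + 1/32.2 + 1/29.8 + 1/1.93 = 0.5992 (1/kΩ).
R2 takes the fraction G_k/ΣG = 0.03106/0.5992 = 0.05183, so I = 2.05 × 0.05183 = 0.1062 mA.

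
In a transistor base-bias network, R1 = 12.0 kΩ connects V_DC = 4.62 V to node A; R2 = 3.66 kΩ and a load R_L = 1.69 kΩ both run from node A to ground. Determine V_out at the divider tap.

V_out ≈ 0.406 V

The load sits in parallel with R2, giving an effective lower resistance R2' = R2·R_L/(R2+R_L) = 1.156 kΩ.
Now apply the divider: V_out = 4.62 × 0.08788 = 0.4060 V.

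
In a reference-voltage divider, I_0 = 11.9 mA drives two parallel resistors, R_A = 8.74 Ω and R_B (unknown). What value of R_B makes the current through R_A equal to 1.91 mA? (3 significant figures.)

R_B ≈ 1.67 Ω

Two-branch current divider: I_A = I_0 · R_B/(R_A + R_B).
1.91/11.9 = R_B/(R_A + R_B) → R_B = R_A · (0.1605)/(1 − 0.1605) = 8.74 × 0.1912 = 1.671 Ω.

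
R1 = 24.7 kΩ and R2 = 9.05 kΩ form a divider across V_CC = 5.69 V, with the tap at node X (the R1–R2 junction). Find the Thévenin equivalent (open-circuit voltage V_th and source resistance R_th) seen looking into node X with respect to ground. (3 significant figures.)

Open-circuit (no load on X): V_th = V_CC · R2/(R1 + R2) = 5.69 × 9.05/(24.70 + 9.05) = 1.526 V.
Zeroing V_CC shorts the top of R1 to ground, so R_th = R1 ‖ R2 = 6.623 kΩ.

V_th ≈ 1.53 V, R_th ≈ 6.62 kΩ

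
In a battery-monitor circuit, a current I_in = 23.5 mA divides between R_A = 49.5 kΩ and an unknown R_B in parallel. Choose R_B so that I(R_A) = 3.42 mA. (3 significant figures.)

R_B ≈ 8.43 kΩ

The fraction through R_A equals R_B/(R_A+R_B).
3.42/23.5 = R_B/(R_A + R_B) → R_B = R_A · (0.1455)/(1 − 0.1455) = 49.5 × 0.1703 = 8.431 kΩ.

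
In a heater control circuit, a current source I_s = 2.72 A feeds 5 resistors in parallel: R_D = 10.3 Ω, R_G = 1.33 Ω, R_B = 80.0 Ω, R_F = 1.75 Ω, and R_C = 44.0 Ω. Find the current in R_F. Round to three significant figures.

I ≈ 1.07 A

Total conductance ΣG = 1/10.3 + 1/1.33 + 1/80.0 + 1/1.75 + 1/44.0 = 1.456 (units of 1/Ω).
By the current-divider rule, I = I_s · G_k/ΣG = 2.72 × 0.3926 = 1.068 A.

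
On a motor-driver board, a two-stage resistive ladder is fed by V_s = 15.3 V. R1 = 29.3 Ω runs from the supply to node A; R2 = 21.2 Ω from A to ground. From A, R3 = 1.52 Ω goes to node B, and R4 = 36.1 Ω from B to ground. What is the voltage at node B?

V_B ≈ 4.64 V

Node A sees R2 in parallel with the series input of stage 2, R3 + R4 = 37.62 Ω.
R2 ‖ (R3+R4) = 13.56 Ω.
First divider: V_A = V_s · 13.56/(29.3 + 13.56) = 4.840 V.
Then the unloaded second divider: V_B = V_A × R4/(R3+R4) = 4.840 × 0.9596 = 4.645 V.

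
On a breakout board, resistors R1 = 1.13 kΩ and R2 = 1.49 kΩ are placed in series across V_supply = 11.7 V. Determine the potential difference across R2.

V ≈ 6.65 V

Total series resistance ΣR = 1.13 + 1.49 = 2.620 kΩ.
Voltage divider: V = V_supply · (1.490 / 2.620) = 11.7 × 0.5687 = 6.654 V.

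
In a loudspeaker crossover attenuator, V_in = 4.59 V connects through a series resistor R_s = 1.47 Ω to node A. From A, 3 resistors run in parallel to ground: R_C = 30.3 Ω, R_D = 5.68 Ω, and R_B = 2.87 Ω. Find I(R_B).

I ≈ 0.879 A

Equivalent of the parallel group: R_p = 1.794 Ω.
V_A by voltage divider: V_A = 4.59 × 1.794/(1.47 + 1.794) = 2.523 V.
I(R_B) = V_A / R_B = 2.523/2.87 = 0.8790 A.
(Check via current divider: I_total = 1.406 A; share G_k/ΣG = 0.6250 → same result.)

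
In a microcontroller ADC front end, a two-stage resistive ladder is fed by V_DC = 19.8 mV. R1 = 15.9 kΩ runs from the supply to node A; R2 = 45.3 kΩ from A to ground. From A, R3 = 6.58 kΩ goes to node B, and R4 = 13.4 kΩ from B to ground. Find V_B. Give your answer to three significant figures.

Looking into the second stage from A: R3 + R4 = 19.98 kΩ appears in parallel with R2.
Effective lower resistance at A: R2 ‖ 19.98 = 13.86 kΩ.
First divider: V_A = V_DC · 13.86/(15.9 + 13.86) = 9.223 mV.
V_B = V_A × 0.6707 = 6.186 mV.

V_B ≈ 6.19 mV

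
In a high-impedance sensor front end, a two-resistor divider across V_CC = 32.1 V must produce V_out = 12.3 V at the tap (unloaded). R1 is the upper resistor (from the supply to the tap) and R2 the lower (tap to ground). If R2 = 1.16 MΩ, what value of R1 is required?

R1 ≈ 1.87 MΩ

The divider ratio is R2/(R1+R2) = 12.3/32.1 = 0.3832.
Rearranging, R1 = R2·(1−k)/k = 1.16 × 1.610 = 1.867 MΩ.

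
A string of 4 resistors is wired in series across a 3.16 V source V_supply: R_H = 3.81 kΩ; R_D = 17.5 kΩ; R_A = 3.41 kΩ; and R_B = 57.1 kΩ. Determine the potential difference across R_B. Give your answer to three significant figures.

V ≈ 2.21 V

Total series resistance ΣR = 3.81 + 17.5 + 3.41 + 57.1 = 81.82 kΩ.
V = V_supply · R/ΣR = 3.16 × 0.6979 = 2.205 V.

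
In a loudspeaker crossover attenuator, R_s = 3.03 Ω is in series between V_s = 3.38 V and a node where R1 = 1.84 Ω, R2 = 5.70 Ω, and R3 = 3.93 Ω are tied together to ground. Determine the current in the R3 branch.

I ≈ 0.218 A

Equivalent of the parallel group: R_p = 1.027 Ω.
Node voltage V_A = V_s · R_p/(R_s + R_p) = 3.38 × 0.2532 = 0.8558 V.
I(R3) = V_A / R3 = 0.8558/3.93 = 0.2178 A.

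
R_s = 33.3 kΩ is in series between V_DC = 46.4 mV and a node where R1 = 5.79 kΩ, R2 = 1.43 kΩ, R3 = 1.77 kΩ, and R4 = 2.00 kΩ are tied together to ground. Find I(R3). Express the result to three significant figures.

I ≈ 0.400 µA

Combine the parallel branches: R_p = (1/5.79 + 1/1.43 + 1/1.77 + 1/2.00)⁻¹ = 0.5163 kΩ.
V_A = 46.4 × 0.5163/33.82 = 0.7084 mV.
Branch current I = V_A/R3 = 0.7084/1.77 = 0.4002 µA.
(Check via current divider: I_total = 1.372 µA; share G_k/ΣG = 0.2917 → same result.)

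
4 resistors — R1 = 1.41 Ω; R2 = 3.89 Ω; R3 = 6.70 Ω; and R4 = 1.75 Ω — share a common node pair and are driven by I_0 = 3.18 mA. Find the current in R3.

I ≈ 0.281 mA

Total conductance ΣG = 1/1.41 + 1/3.89 + 1/6.70 + 1/1.75 = 1.687 (units of 1/Ω).
R3 takes the fraction G_k/ΣG = 0.1493/1.687 = 0.08847, so I = 3.18 × 0.08847 = 0.2813 mA.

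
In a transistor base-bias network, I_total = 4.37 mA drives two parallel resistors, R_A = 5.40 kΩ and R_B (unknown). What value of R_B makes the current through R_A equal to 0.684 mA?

R_B ≈ 1.00 kΩ

The fraction through R_A equals R_B/(R_A+R_B).
0.684/4.37 = R_B/(R_A + R_B) → R_B = R_A · (0.1565)/(1 − 0.1565) = 5.40 × 0.1856 = 1.002 kΩ.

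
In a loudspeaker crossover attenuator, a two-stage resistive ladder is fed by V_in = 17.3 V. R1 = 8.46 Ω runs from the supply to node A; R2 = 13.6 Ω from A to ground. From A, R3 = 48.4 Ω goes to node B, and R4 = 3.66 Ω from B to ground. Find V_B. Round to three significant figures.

Node A sees R2 in parallel with the series input of stage 2, R3 + R4 = 52.06 Ω.
R2 ‖ (R3+R4) = 10.78 Ω.
So V_A = 17.3 × 0.5604 = 9.694 V.
Then the unloaded second divider: V_B = V_A × R4/(R3+R4) = 9.694 × 0.07030 = 0.6815 V.

V_B ≈ 0.682 V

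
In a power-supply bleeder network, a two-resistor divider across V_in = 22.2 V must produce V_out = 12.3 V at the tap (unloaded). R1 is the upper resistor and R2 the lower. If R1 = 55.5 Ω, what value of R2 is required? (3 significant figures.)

Required fraction k = V_out/V_in = 0.5541.
R2 = R1 · 0.5541/(1 − 0.5541) = 68.95 Ω.

R2 ≈ 69.0 Ω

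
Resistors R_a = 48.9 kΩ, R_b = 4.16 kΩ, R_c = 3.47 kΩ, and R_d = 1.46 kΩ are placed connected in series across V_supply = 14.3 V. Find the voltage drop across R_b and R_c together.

V ≈ 1.88 V

Series total: ΣR = 48.9 + 4.16 + 3.47 + 1.46 = 57.99 kΩ.
R_{R_b..R_c} = 4.16 + 3.47 = 7.630 kΩ.
Voltage divider: V = V_supply · (7.630 / 57.99) = 14.3 × 0.1316 = 1.882 V.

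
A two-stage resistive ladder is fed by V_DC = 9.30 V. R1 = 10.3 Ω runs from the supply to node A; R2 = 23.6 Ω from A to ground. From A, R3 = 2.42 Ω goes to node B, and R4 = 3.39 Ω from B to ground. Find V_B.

V_B ≈ 1.69 V

The second stage (R3 + R4 = 5.810 Ω) loads node A in parallel with R2.
R2 ‖ (R3+R4) = 4.662 Ω.
First divider: V_A = V_DC · 4.662/(10.3 + 4.662) = 2.898 V.
V_B = V_A × 0.5835 = 1.691 V.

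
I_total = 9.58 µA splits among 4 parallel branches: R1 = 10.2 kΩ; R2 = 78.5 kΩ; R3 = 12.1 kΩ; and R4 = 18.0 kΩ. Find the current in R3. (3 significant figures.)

ΣG = 1/10.2 + 1/78.5 + 1/12.1 + 1/18.0 = 0.2490.
Current divider: I(R3) = I_total · G_k/ΣG = 9.58 × (0.08264/0.2490) = 9.58 × 0.3319 = 3.180 µA.

I ≈ 3.18 µA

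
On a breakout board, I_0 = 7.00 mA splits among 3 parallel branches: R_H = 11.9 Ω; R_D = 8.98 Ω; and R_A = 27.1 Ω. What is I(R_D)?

I ≈ 3.36 mA

Total conductance ΣG = 1/11.9 + 1/8.98 + 1/27.1 = 0.2323 (units of 1/Ω).
By the current-divider rule, I = I_0 · G_k/ΣG = 7.00 × 0.4794 = 3.356 mA.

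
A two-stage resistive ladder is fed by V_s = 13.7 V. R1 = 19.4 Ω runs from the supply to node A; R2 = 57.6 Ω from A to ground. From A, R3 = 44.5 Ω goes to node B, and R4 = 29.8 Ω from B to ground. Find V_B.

V_B ≈ 3.44 V

The second stage (R3 + R4 = 74.30 Ω) loads node A in parallel with R2.
Effective lower resistance at A: R2 ‖ 74.30 = 32.45 Ω.
V_A = 13.7 × 32.45/(19.4 + 32.45) = 8.574 V.
Then the unloaded second divider: V_B = V_A × R4/(R3+R4) = 8.574 × 0.4011 = 3.439 V.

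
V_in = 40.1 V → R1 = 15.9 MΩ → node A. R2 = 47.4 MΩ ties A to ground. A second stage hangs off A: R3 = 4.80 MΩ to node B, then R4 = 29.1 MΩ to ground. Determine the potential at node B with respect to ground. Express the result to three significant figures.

The second stage (R3 + R4 = 33.90 MΩ) loads node A in parallel with R2.
Effective lower resistance at A: R2 ‖ 33.90 = 19.76 MΩ.
So V_A = 40.1 × 0.5542 = 22.22 V.
Stage 2 is unloaded, so V_B = V_A · R4/(R3+R4) = 22.22 × 29.1/33.90 = 19.08 V.

V_B ≈ 19.1 V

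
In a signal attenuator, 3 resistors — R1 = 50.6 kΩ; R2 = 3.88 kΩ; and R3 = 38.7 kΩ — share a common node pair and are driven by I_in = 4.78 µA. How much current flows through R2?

ΣG = 1/50.6 + 1/3.88 + 1/38.7 = 0.3033.
R2 takes the fraction G_k/ΣG = 0.2577/0.3033 = 0.8497, so I = 4.78 × 0.8497 = 4.061 µA.

I ≈ 4.06 µA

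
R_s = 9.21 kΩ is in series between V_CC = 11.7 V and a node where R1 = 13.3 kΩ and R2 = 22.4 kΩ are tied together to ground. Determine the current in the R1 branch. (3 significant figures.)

I ≈ 0.418 mA

Combine the parallel branches: R_p = (1/13.3 + 1/22.4)⁻¹ = 8.345 kΩ.
Node voltage V_A = V_CC · R_p/(R_s + R_p) = 11.7 × 0.4754 = 5.562 V.
I(R1) = V_A / R1 = 5.562/13.3 = 0.4182 mA.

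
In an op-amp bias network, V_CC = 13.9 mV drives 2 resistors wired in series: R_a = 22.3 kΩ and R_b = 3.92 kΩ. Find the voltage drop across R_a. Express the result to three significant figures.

ΣR = 22.3 + 3.92 = 26.22 kΩ.
V = V_CC · R/ΣR = 13.9 × 0.8505 = 11.82 mV.

V ≈ 11.8 mV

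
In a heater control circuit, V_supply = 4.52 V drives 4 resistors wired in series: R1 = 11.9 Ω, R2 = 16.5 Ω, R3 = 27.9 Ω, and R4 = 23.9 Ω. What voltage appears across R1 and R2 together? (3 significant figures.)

ΣR = 11.9 + 16.5 + 27.9 + 23.9 = 80.20 Ω.
R_{R1..R2} = 11.9 + 16.5 = 28.40 Ω.
V = V_supply · R/ΣR = 4.52 × 0.3541 = 1.601 V.

V ≈ 1.60 V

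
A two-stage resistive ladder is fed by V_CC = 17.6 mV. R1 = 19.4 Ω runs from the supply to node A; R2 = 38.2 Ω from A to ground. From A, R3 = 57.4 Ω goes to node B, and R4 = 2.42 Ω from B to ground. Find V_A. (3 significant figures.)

V_A ≈ 9.61 mV

The second stage (R3 + R4 = 59.82 Ω) loads node A in parallel with R2.
Effective lower resistance at A: R2 ‖ 59.82 = 23.31 Ω.
So V_A = 17.6 × 0.5458 = 9.606 mV.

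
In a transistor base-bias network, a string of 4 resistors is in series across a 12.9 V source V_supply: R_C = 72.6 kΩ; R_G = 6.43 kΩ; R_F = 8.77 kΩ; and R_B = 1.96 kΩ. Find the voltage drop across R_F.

Total series resistance ΣR = 72.6 + 6.43 + 8.77 + 1.96 = 89.76 kΩ.
By the voltage-divider rule, V = 12.9 × 8.770/89.76 = 1.260 V.

V ≈ 1.26 V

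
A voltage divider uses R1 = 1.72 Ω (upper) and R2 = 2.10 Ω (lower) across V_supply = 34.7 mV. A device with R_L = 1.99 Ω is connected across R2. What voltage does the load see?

First combine the lower leg with the load: R2 ‖ R_L = 1.022 Ω.
Then V_out = V_supply · R2'/(R1 + R2') = 34.7 × 1.022/2.742 = 12.93 mV.

V_out ≈ 12.9 mV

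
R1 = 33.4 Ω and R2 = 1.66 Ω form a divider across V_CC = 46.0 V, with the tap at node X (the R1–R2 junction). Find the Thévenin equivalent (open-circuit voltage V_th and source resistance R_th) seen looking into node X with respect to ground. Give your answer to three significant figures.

V_th ≈ 2.18 V, R_th ≈ 1.58 Ω

V_th is the unloaded tap voltage: V_CC · R2/(R1+R2) = 46.0 × 0.04735 = 2.178 V.
Looking into X with the source shorted: R_th = R1·R2/(R1+R2) = 33.40 × 1.66/35.06 = 1.581 Ω.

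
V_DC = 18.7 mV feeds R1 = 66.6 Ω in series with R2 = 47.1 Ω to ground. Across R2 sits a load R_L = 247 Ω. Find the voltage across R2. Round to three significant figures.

R2 ‖ R_L = (47.1 × 247)/(47.1 + 247) = 39.56 Ω.
Voltage divider with the loaded lower leg: V_out = 18.7 × 39.56/(66.6 + 39.56) = 18.7 × 0.3726 = 6.968 mV.

V_out ≈ 6.97 mV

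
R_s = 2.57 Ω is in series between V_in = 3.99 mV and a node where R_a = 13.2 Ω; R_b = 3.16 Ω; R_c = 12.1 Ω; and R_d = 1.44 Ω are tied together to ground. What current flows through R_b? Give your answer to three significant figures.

Parallel bank: R_p = 1/(1/13.2 + 1/3.16 + 1/12.1 + 1/1.44) = 0.8552 Ω.
Node voltage V_A = V_in · R_p/(R_s + R_p) = 3.99 × 0.2497 = 0.9962 mV.
Branch current I = V_A/R_b = 0.9962/3.16 = 0.3153 mA.
(Equivalently: I_total = 1.165 mA, then current-divider fraction G_k/ΣG = 0.2706.)

I ≈ 0.315 mA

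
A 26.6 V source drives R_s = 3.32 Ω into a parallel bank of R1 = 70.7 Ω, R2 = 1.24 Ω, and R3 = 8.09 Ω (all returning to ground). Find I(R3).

I ≈ 0.795 A

Parallel bank: R_p = 1/(1/70.7 + 1/1.24 + 1/8.09) = 1.059 Ω.
V_A by voltage divider: V_A = 26.6 × 1.059/(3.32 + 1.059) = 6.433 V.
Branch current I = V_A/R3 = 6.433/8.09 = 0.7952 A.
(Check via current divider: I_total = 6.074 A; share G_k/ΣG = 0.1309 → same result.)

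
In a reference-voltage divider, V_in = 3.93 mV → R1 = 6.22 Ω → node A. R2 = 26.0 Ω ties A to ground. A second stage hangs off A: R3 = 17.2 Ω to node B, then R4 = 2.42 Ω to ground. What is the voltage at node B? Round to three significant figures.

The second stage (R3 + R4 = 19.62 Ω) loads node A in parallel with R2.
Effective lower resistance at A: R2 ‖ 19.62 = 11.18 Ω.
First divider: V_A = V_in · 11.18/(6.22 + 11.18) = 2.525 mV.
Then the unloaded second divider: V_B = V_A × R4/(R3+R4) = 2.525 × 0.1233 = 0.3115 mV.

V_B ≈ 0.311 mV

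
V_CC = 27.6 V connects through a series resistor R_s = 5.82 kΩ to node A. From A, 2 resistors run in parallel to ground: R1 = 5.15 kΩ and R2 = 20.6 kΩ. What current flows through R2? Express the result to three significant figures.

I ≈ 0.555 mA

Combine the parallel branches: R_p = (1/5.15 + 1/20.6)⁻¹ = 4.120 kΩ.
V_A = 27.6 × 4.120/9.940 = 11.44 V.
Branch current I = V_A/R2 = 11.44/20.6 = 0.5553 mA.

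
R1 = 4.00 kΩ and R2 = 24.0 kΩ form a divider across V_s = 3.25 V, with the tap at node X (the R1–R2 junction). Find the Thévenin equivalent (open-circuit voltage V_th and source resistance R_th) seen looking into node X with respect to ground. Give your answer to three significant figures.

V_th is the unloaded tap voltage: V_s · R2/(R1+R2) = 3.25 × 0.8571 = 2.786 V.
Looking into X with the source shorted: R_th = R1·R2/(R1+R2) = 4.000 × 24.0/28.00 = 3.429 kΩ.

V_th ≈ 2.79 V, R_th ≈ 3.43 kΩ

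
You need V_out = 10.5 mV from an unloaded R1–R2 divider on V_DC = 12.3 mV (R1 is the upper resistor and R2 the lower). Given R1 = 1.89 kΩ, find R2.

R2 ≈ 11.0 kΩ

V_out/V_DC = R2/(R1+R2) = 0.8537.
R2 = R1 · 0.8537/(1 − 0.8537) = 11.02 kΩ.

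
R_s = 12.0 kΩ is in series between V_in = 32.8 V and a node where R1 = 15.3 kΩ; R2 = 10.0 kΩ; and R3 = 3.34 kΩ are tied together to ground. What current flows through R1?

Equivalent of the parallel group: R_p = 2.152 kΩ.
V_A by voltage divider: V_A = 32.8 × 2.152/(12.0 + 2.152) = 4.987 V.
Branch current I = V_A/R1 = 4.987/15.3 = 0.3259 mA.

I ≈ 0.326 mA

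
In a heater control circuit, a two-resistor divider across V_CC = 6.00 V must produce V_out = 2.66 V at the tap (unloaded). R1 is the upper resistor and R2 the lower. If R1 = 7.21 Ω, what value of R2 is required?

The divider ratio is R2/(R1+R2) = 2.66/6.00 = 0.4433.
Rearranging, R2 = R1·k/(1−k) = 7.21 × 0.7964 = 5.742 Ω.

R2 ≈ 5.74 Ω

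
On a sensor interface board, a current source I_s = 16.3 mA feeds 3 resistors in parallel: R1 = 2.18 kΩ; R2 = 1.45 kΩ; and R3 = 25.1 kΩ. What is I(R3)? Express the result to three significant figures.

I ≈ 0.547 mA

ΣG = 1/2.18 + 1/1.45 + 1/25.1 = 1.188.
R3 takes the fraction G_k/ΣG = 0.03984/1.188 = 0.03353, so I = 16.3 × 0.03353 = 0.5465 mA.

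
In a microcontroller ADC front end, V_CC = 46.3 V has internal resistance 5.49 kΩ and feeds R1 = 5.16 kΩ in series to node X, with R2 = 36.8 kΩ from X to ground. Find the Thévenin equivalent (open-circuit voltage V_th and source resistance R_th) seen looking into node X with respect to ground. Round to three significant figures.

V_th ≈ 35.9 V, R_th ≈ 8.26 kΩ

R1' = 5.49 + 5.16 = 10.65 kΩ (source resistance + R1).
With X open, the divider is unloaded: V_th = 46.3 × 36.8/47.45 = 35.91 V.
Zeroing V_CC shorts the top of R1' to ground, so R_th = R1' ‖ R2 = 8.260 kΩ.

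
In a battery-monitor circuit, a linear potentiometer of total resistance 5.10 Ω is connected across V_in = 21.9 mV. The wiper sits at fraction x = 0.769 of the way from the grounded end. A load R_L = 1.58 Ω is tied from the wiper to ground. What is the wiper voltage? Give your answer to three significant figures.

The pot divides into 1.178 Ω above the wiper and 3.922 Ω below.
Lower segment in parallel with the load: 3.922 ‖ 1.58 = 1.126 Ω.
Then V_out = V_in · 1.126/(1.178 + 1.126) = 10.70 mV.
(Unloaded: V_out = x·V_in = 16.8 mV.)

V_out ≈ 10.7 mV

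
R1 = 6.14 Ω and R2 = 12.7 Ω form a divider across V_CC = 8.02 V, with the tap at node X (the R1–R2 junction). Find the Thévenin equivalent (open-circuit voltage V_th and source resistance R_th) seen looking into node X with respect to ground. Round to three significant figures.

With X open, the divider is unloaded: V_th = 8.02 × 12.7/18.84 = 5.406 V.
Zeroing V_CC shorts the top of R1 to ground, so R_th = R1 ‖ R2 = 4.139 Ω.

V_th ≈ 5.41 V, R_th ≈ 4.14 Ω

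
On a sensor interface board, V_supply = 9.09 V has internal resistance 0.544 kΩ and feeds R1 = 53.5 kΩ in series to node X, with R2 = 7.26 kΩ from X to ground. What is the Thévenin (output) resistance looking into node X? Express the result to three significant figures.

R1' = 0.544 + 53.5 = 54.04 kΩ (source resistance + R1).
With V_supply suppressed (replaced by a short), R_th = R1' ‖ R2 = (54.04 × 7.26)/(54.04 + 7.26) = 6.400 kΩ.

R_th ≈ 6.40 kΩ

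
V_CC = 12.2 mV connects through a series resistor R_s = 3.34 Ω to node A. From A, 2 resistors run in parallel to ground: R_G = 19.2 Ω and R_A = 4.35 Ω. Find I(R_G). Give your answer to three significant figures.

I ≈ 0.327 mA

Combine the parallel branches: R_p = (1/19.2 + 1/4.35)⁻¹ = 3.546 Ω.
Node voltage V_A = V_CC · R_p/(R_s + R_p) = 12.2 × 0.5150 = 6.283 mV.
I(R_G) = V_A / R_G = 6.283/19.2 = 0.3272 mA.
(Check via current divider: I_total = 1.772 mA; share G_k/ΣG = 0.1847 → same result.)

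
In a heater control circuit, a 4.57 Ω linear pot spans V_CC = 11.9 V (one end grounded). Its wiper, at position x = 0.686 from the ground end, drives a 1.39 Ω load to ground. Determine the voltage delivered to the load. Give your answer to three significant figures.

V_out ≈ 4.78 V

The pot divides into 1.435 Ω above the wiper and 3.135 Ω below.
(x·R_p) ‖ R_L = 0.9630 Ω.
Loaded-divider output: V_out = 11.9 × 0.4016 = 4.779 V.
(Unloaded: V_out = x·V_CC = 8.16 V.)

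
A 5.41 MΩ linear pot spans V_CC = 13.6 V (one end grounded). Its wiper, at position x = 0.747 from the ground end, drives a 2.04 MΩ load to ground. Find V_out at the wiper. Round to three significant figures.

V_out ≈ 6.77 V

The pot divides into 1.369 MΩ above the wiper and 4.041 MΩ below.
R_L loads the lower segment: effective lower R = 1.356 MΩ.
Loaded-divider output: V_out = 13.6 × 0.4976 = 6.767 V.
(Unloaded: V_out = x·V_CC = 10.2 V.)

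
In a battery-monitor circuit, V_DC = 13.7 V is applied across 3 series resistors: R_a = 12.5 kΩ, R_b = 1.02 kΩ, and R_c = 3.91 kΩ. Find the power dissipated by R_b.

Series current I = V_DC/ΣR = 13.7/17.43 = 0.7860 mA.
P(R_b) = I²·R_b = (0.7860)² × 1.02 = 0.6302 mW.

P ≈ 0.630 mW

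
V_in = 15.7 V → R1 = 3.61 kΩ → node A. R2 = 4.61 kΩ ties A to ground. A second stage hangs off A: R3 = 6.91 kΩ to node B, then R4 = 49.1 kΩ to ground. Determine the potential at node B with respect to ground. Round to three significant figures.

Node A sees R2 in parallel with the series input of stage 2, R3 + R4 = 56.01 kΩ.
R2 ‖ (R3+R4) = 4.259 kΩ.
So V_A = 15.7 × 0.5413 = 8.498 V.
Then the unloaded second divider: V_B = V_A × R4/(R3+R4) = 8.498 × 0.8766 = 7.449 V.

V_B ≈ 7.45 V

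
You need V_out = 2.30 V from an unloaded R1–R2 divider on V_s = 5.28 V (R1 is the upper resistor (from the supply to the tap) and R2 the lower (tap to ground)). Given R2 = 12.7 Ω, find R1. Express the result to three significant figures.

The divider ratio is R2/(R1+R2) = 2.30/5.28 = 0.4356.
So R1 = R2 · (V_s/V_out − 1) = 12.7 × (5.28/2.30 − 1) = 12.7 × 1.296 = 16.45 Ω.

R1 ≈ 16.5 Ω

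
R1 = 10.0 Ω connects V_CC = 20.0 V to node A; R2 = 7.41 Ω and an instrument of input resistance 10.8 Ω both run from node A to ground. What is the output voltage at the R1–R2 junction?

R2 ‖ R_L = (7.41 × 10.8)/(7.41 + 10.8) = 4.395 Ω.
Now apply the divider: V_out = 20.0 × 0.3053 = 6.106 V.

V_out ≈ 6.11 V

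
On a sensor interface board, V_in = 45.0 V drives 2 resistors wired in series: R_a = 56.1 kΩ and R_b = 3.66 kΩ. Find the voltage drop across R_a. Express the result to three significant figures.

V ≈ 42.2 V

Series total: ΣR = 56.1 + 3.66 = 59.76 kΩ.
By the voltage-divider rule, V = 45.0 × 56.10/59.76 = 42.24 V.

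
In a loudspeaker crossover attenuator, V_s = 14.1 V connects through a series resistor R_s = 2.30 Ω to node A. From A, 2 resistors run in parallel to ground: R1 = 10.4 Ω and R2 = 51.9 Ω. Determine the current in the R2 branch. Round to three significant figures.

I ≈ 0.215 A

Equivalent of the parallel group: R_p = 8.664 Ω.
Node voltage V_A = V_s · R_p/(R_s + R_p) = 14.1 × 0.7902 = 11.14 V.
Branch current I = V_A/R2 = 11.14/51.9 = 0.2147 A.
(Equivalently: I_total = 1.286 A, then current-divider fraction G_k/ΣG = 0.1669.)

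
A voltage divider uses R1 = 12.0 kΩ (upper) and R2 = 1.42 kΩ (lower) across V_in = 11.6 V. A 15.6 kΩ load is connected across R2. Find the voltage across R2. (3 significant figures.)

V_out ≈ 1.14 V

The load sits in parallel with R2, giving an effective lower resistance R2' = R2·R_L/(R2+R_L) = 1.302 kΩ.
Then V_out = V_in · R2'/(R1 + R2') = 11.6 × 1.302/13.30 = 1.135 V.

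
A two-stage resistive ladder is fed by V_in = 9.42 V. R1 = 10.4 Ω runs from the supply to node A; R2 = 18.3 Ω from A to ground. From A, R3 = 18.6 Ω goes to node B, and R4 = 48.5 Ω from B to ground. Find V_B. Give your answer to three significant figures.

Looking into the second stage from A: R3 + R4 = 67.10 Ω appears in parallel with R2.
R2 ‖ (R3+R4) = 14.38 Ω.
V_A = 9.42 × 14.38/(10.4 + 14.38) = 5.466 V.
V_B = V_A × 0.7228 = 3.951 V.

V_B ≈ 3.95 V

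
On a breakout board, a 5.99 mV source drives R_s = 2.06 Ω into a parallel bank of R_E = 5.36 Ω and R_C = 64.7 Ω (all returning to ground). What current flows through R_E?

I ≈ 0.789 mA

Parallel bank: R_p = 1/(1/5.36 + 1/64.7) = 4.950 Ω.
Node voltage V_A = V_CC · R_p/(R_s + R_p) = 5.99 × 0.7061 = 4.230 mV.
I(R_E) = V_A / R_E = 4.230/5.36 = 0.7891 mA.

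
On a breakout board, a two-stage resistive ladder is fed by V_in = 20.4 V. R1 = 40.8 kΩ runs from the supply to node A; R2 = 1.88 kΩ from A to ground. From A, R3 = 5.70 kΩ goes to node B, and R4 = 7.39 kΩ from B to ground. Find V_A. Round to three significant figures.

V_A ≈ 0.790 V

Looking into the second stage from A: R3 + R4 = 13.09 kΩ appears in parallel with R2.
R2 ‖ (R3+R4) = 1.644 kΩ.
First divider: V_A = V_in · 1.644/(40.8 + 1.644) = 0.7901 V.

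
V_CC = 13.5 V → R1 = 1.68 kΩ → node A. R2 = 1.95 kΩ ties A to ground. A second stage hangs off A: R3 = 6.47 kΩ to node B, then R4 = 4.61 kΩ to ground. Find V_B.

The second stage (R3 + R4 = 11.08 kΩ) loads node A in parallel with R2.
R2 ‖ (R3+R4) = 1.658 kΩ.
First divider: V_A = V_CC · 1.658/(1.68 + 1.658) = 6.706 V.
Then the unloaded second divider: V_B = V_A × R4/(R3+R4) = 6.706 × 0.4161 = 2.790 V.

V_B ≈ 2.79 V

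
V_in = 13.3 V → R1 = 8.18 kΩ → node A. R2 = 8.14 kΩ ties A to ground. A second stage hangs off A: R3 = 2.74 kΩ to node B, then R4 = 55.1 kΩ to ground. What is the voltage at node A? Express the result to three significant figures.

Looking into the second stage from A: R3 + R4 = 57.84 kΩ appears in parallel with R2.
Effective lower resistance at A: R2 ‖ 57.84 = 7.136 kΩ.
V_A = 13.3 × 7.136/(8.18 + 7.136) = 6.197 V.

V_A ≈ 6.20 V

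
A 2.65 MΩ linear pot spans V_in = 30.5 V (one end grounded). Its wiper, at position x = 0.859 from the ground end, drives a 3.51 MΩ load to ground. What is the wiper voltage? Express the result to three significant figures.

V_out ≈ 24.0 V

Split the track: R_lower = x·R_p = 2.276 MΩ, R_upper = (1−x)·R_p = 0.3737 MΩ.
Lower segment in parallel with the load: 2.276 ‖ 3.51 = 1.381 MΩ.
Then V_out = V_in · 1.381/(0.3737 + 1.381) = 24.00 V.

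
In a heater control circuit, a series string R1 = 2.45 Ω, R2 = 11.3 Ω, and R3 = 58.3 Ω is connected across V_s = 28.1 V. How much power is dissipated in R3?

The common current is I = 28.1/72.05 = 0.3900 A.
V(R3) = I·R = 22.74 V; P = V·I = 22.74 × 0.3900 = 8.868 W.

P ≈ 8.87 W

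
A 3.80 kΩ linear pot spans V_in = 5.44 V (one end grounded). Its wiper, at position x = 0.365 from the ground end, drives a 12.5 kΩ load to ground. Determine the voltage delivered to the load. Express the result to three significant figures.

V_out ≈ 1.85 V

Lower segment x·R_p = 1.387 kΩ; upper segment (1−x)·R_p = 2.413 kΩ.
R_L loads the lower segment: effective lower R = 1.248 kΩ.
Then V_out = V_in · 1.248/(2.413 + 1.248) = 1.855 V.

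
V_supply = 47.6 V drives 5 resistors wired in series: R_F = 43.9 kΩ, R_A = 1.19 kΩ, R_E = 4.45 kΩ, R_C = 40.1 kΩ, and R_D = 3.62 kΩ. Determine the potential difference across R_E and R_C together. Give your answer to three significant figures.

V ≈ 22.7 V

ΣR = 43.9 + 1.19 + 4.45 + 40.1 + 3.62 = 93.26 kΩ.
R_{R_E..R_C} = 4.45 + 40.1 = 44.55 kΩ.
By the voltage-divider rule, V = 47.6 × 44.55/93.26 = 22.74 V.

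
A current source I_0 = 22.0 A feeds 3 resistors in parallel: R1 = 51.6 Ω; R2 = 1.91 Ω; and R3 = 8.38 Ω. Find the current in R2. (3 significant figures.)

Total conductance ΣG = 1/51.6 + 1/1.91 + 1/8.38 = 0.6623 (units of 1/Ω).
R2 takes the fraction G_k/ΣG = 0.5236/0.6623 = 0.7906, so I = 22.0 × 0.7906 = 17.39 A.

I ≈ 17.4 A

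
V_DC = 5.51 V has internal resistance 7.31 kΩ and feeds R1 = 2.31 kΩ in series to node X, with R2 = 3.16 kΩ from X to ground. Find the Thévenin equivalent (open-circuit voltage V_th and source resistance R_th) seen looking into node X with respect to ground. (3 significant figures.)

V_th ≈ 1.36 V, R_th ≈ 2.38 kΩ

R1' = 7.31 + 2.31 = 9.620 kΩ (source resistance + R1).
V_th is the unloaded tap voltage: V_DC · R2/(R1'+R2) = 5.51 × 0.2473 = 1.362 V.
Looking into X with the source shorted: R_th = R1'·R2/(R1'+R2) = 9.620 × 3.16/12.78 = 2.379 kΩ.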